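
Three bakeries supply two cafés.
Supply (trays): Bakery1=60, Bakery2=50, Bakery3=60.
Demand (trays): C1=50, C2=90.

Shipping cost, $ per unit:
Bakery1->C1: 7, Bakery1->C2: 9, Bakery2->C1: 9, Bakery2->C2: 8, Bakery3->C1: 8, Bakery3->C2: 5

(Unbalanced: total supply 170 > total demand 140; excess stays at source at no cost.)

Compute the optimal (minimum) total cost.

890

One minimum-cost allocation:
  Bakery1–C1: 50 × $7 = $350
  Bakery2–C2: 30 × $8 = $240
  Bakery3–C2: 60 × $5 = $300
Total = 350 + 240 + 300 = $890.
(Supply check: Bakery1 ships 50; Bakery2 ships 30; Bakery3 ships 60.)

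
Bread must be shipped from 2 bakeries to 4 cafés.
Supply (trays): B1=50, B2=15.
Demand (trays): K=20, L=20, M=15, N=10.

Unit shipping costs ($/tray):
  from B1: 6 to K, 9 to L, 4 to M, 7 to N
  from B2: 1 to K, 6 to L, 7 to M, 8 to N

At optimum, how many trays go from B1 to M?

15

The minimum-cost plan:
  B1->K: 5 × $6 = $30
  B1->L: 20 × $9 = $180
  B1->M: 15 × $4 = $60
  B1->N: 10 × $7 = $70
  B2->K: 15 × $1 = $15
Total cost = $355.
So B1→M carries 15 trays.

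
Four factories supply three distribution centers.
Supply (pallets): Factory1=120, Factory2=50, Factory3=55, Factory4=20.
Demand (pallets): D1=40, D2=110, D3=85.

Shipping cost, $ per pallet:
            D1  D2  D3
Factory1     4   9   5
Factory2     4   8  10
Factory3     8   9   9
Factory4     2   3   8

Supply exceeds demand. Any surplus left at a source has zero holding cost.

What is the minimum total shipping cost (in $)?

A cheapest plan:
  Factory1→D1: 35 × $4 = $140
  Factory1→D3: 85 × $5 = $425
  Factory2→D1: 5 × $4 = $20
  Factory2→D2: 45 × $8 = $360
  Factory3→D2: 45 × $9 = $405
  Factory4→D2: 20 × $3 = $60
Total = 140 + 425 + 20 + 360 + 405 + 60 = $1410.
(Supply check: Factory1 ships 120; Factory2 ships 50; Factory3 ships 45; Factory4 ships 20.)

1410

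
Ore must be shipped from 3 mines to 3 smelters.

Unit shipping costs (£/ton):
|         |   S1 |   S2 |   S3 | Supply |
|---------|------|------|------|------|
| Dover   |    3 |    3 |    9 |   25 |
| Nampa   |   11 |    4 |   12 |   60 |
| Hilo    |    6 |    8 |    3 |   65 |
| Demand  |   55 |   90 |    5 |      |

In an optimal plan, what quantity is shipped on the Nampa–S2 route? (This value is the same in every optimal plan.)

60

The minimum-cost plan:
  Dover→S2: 25 × £3 = £75
  Nampa→S2: 60 × £4 = £240
  Hilo→S1: 55 × £6 = £330
  Hilo→S2: 5 × £8 = £40
  Hilo→S3: 5 × £3 = £15
Total cost = £700.
So Nampa→S2 carries 60 tons.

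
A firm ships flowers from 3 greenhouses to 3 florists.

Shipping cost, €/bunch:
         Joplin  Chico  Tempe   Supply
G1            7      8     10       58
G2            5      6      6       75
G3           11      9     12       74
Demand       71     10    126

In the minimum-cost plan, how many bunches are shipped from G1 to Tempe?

0

The minimum-cost plan:
  G1->Joplin: 58 × €7 = €406
  G2->Tempe: 75 × €6 = €450
  G3->Joplin: 13 × €11 = €143
  G3->Chico: 10 × €9 = €90
  G3->Tempe: 51 × €12 = €612
Total cost = €1701.
The route G1→Tempe is not used.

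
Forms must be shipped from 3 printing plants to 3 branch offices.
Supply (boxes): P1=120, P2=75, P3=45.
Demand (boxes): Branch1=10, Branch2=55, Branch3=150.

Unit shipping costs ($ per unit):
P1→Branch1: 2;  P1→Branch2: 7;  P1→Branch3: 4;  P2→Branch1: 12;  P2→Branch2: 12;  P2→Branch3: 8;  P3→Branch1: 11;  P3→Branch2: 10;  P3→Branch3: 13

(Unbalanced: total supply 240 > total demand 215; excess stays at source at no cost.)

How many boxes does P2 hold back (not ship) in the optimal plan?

25

An optimal plan:
  P1 to Branch1: 10 × $2 = $20
  P1 to Branch2: 10 × $7 = $70
  P1 to Branch3: 100 × $4 = $400
  P2 to Branch3: 50 × $8 = $400
  P3 to Branch2: 45 × $10 = $450
Total cost = $1340.
P2 ships 50 of its 75, leaving 25.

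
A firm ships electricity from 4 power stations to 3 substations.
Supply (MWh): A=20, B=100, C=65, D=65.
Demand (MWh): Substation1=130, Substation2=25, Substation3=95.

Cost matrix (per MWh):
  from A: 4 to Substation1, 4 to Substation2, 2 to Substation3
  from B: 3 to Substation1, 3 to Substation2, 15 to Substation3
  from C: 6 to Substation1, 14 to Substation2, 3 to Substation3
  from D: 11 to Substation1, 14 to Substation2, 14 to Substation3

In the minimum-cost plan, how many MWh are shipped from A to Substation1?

0

Solving gives:
  A→Substation3: 20 × 2 = 40
  B→Substation1: 75 × 3 = 225
  B→Substation2: 25 × 3 = 75
  C→Substation3: 65 × 3 = 195
  D→Substation1: 55 × 11 = 605
  D→Substation3: 10 × 14 = 140
Total cost = 1280.
The route A→Substation1 is not used.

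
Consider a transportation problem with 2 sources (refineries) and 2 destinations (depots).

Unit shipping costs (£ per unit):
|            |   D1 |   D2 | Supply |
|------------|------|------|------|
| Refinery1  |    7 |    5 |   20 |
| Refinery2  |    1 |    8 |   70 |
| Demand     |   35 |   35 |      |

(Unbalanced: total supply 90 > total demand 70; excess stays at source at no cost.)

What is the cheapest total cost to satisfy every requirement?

255

A cheapest plan:
  Refinery1→D2: 20 kL
  Refinery2→D1: 35 kL
  Refinery2→D2: 15 kL
Total cost = £255.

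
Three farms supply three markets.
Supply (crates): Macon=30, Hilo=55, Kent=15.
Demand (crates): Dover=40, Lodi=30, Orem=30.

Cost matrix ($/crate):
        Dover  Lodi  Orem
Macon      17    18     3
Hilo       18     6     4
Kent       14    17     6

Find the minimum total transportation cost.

930

One minimum-cost allocation:
  Macon->Orem: 30 × $3 = $90
  Hilo->Dover: 25 × $18 = $450
  Hilo->Lodi: 30 × $6 = $180
  Kent->Dover: 15 × $14 = $210
Total = 90 + 450 + 180 + 210 = $930.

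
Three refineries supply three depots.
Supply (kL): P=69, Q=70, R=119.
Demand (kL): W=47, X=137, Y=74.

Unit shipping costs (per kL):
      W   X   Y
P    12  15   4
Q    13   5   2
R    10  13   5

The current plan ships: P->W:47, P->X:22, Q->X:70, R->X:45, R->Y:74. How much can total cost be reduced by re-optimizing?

207

Current plan cost = 47·12 + 22·15 + 70·5 + 45·13 + 74·5 = 2199.
Optimal plan:
  P→Y: 69 × 4 = 276
  Q→X: 70 × 5 = 350
  R→W: 47 × 10 = 470
  R→X: 67 × 13 = 871
  R→Y: 5 × 5 = 25
Optimal cost = 1992.
Saving = 2199 − 1992 = 207.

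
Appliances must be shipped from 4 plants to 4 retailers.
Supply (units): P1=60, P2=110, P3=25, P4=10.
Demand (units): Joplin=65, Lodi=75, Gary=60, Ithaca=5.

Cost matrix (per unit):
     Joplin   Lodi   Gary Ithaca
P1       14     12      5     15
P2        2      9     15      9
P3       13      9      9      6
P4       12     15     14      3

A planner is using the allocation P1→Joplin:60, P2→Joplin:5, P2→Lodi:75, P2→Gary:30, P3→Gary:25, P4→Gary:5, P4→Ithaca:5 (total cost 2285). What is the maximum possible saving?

Current plan cost = 60·14 + 5·2 + 75·9 + 30·15 + 25·9 + 5·14 + 5·3 = 2285.
Optimal plan:
  P1–Gary: 60 × 5 = 300
  P2–Joplin: 65 × 2 = 130
  P2–Lodi: 45 × 9 = 405
  P3–Lodi: 25 × 9 = 225
  P4–Lodi: 5 × 15 = 75
  P4–Ithaca: 5 × 3 = 15
Optimal cost = 1150.
Saving = 2285 − 1150 = 1135.

1135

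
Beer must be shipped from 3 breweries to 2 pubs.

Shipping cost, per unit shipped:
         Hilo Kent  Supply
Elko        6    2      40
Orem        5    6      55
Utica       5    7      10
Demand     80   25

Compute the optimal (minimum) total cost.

465

An optimal shipping plan:
  Elko->Hilo: 15 kegs
  Elko->Kent: 25 kegs
  Orem->Hilo: 55 kegs
  Utica->Hilo: 10 kegs
Total cost = 465.
(Supply check: Elko ships 40; Orem ships 55; Utica ships 10.)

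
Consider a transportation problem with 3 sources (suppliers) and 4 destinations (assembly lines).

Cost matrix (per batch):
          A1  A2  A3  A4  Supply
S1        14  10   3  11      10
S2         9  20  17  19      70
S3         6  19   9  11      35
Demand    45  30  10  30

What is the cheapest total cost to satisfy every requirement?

1345

An optimal shipping plan:
  S1–A2: 5 × 10 = 50
  S1–A3: 5 × 3 = 15
  S2–A1: 45 × 9 = 405
  S2–A2: 25 × 20 = 500
  S3–A3: 5 × 9 = 45
  S3–A4: 30 × 11 = 330
Total = 50 + 15 + 405 + 500 + 45 + 330 = 1345.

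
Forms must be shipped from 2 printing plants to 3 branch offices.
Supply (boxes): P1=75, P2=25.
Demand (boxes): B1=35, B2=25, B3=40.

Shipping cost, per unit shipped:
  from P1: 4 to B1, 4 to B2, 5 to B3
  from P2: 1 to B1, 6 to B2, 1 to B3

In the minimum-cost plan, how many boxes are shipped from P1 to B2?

25

Optimal shipments:
  P1 to B1: 35 × 4 = 140
  P1 to B2: 25 × 4 = 100
  P1 to B3: 15 × 5 = 75
  P2 to B3: 25 × 1 = 25
Total cost = 340.
So P1→B2 carries 25 boxes.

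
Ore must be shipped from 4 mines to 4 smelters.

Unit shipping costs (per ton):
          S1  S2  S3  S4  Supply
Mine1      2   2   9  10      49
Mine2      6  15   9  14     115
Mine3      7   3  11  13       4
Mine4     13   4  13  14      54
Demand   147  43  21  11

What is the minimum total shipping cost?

1205

One minimum-cost allocation:
  Mine1→S1: 49 × 2 = 98
  Mine2→S1: 94 × 6 = 564
  Mine2→S3: 21 × 9 = 189
  Mine3→S1: 4 × 7 = 28
  Mine4→S2: 43 × 4 = 172
  Mine4→S4: 11 × 14 = 154
Total = 98 + 564 + 189 + 28 + 172 + 154 = 1205.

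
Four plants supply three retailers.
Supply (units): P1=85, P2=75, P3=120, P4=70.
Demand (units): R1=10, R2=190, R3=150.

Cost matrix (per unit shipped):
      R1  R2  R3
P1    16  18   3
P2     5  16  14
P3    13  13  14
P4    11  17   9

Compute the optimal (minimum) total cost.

3575

A cheapest plan:
  P1->R3: 85 × 3 = 255
  P2->R1: 10 × 5 = 50
  P2->R2: 65 × 16 = 1040
  P3->R2: 120 × 13 = 1560
  P4->R2: 5 × 17 = 85
  P4->R3: 65 × 9 = 585
Total = 255 + 50 + 1040 + 1560 + 85 + 585 = 3575.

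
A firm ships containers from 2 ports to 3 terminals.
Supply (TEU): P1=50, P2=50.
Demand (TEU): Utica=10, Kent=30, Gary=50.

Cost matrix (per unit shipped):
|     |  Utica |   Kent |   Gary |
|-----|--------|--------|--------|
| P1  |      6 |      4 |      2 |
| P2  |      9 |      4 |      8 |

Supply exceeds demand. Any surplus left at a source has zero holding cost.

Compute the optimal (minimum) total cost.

310

An optimal shipping plan:
  P1–Gary: 50 × 2 = 100
  P2–Utica: 10 × 9 = 90
  P2–Kent: 30 × 4 = 120
Total = 100 + 90 + 120 = 310.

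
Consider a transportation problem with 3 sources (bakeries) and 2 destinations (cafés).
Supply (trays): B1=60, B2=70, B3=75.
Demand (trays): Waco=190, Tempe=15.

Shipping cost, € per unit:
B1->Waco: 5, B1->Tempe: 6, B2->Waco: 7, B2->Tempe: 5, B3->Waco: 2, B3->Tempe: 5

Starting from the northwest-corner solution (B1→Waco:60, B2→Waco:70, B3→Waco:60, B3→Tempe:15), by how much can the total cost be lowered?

75

Current plan cost = 60·5 + 70·7 + 60·2 + 15·5 = €985.
Optimal plan:
  B1–Waco: 60 × €5 = €300
  B2–Waco: 55 × €7 = €385
  B2–Tempe: 15 × €5 = €75
  B3–Waco: 75 × €2 = €150
Optimal cost = €910.
Saving = 985 − 910 = €75.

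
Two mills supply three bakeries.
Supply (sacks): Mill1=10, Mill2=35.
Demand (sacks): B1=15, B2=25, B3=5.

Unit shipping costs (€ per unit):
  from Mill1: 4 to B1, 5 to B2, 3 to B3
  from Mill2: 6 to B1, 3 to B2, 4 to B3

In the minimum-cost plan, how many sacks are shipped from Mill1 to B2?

The minimum-cost plan:
  Mill1→B1: 10 × €4 = €40
  Mill2→B1: 5 × €6 = €30
  Mill2→B2: 25 × €3 = €75
  Mill2→B3: 5 × €4 = €20
Total cost = €165.
The route Mill1→B2 is not used.

0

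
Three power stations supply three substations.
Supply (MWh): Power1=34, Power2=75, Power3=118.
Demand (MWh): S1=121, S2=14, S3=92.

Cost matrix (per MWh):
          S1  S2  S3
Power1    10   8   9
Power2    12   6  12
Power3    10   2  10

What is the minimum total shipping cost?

2274

One minimum-cost allocation:
  Power1 to S3: 34 × 9 = 306
  Power2 to S1: 17 × 12 = 204
  Power2 to S3: 58 × 12 = 696
  Power3 to S1: 104 × 10 = 1040
  Power3 to S2: 14 × 2 = 28
Total = 306 + 204 + 696 + 1040 + 28 = 2274.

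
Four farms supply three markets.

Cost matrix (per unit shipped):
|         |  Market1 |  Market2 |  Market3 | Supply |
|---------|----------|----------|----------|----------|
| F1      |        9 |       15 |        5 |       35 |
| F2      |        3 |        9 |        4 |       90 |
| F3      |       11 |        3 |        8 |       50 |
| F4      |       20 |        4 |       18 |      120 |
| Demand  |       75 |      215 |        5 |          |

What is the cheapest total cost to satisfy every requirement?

1465

Optimal allocation:
  F1 to Market2: 30 × 15 = 450
  F1 to Market3: 5 × 5 = 25
  F2 to Market1: 75 × 3 = 225
  F2 to Market2: 15 × 9 = 135
  F3 to Market2: 50 × 3 = 150
  F4 to Market2: 120 × 4 = 480
Total = 450 + 25 + 225 + 135 + 150 + 480 = 1465.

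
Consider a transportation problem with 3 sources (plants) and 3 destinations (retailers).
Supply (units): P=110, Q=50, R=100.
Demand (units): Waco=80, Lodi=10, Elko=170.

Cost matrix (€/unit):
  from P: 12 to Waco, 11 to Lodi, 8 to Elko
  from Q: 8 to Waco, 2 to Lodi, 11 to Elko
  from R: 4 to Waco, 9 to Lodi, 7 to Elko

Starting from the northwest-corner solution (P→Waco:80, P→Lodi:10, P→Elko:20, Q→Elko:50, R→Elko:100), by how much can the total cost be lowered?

680

Current plan cost = 80·12 + 10·11 + 20·8 + 50·11 + 100·7 = €2480.
Optimal plan:
  P–Elko: 110 × €8 = €880
  Q–Waco: 40 × €8 = €320
  Q–Lodi: 10 × €2 = €20
  R–Waco: 40 × €4 = €160
  R–Elko: 60 × €7 = €420
Optimal cost = €1800.
Saving = 2480 − 1800 = €680.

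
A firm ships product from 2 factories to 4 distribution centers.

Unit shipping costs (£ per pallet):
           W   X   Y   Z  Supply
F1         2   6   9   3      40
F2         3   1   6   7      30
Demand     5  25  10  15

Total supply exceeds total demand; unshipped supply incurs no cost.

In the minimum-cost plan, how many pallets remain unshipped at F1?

15

An optimal plan:
  F1→W: 5 × £2 = £10
  F1→Y: 5 × £9 = £45
  F1→Z: 15 × £3 = £45
  F2→X: 25 × £1 = £25
  F2→Y: 5 × £6 = £30
Total cost = £155.
F1 ships 25 of its 40, leaving 15.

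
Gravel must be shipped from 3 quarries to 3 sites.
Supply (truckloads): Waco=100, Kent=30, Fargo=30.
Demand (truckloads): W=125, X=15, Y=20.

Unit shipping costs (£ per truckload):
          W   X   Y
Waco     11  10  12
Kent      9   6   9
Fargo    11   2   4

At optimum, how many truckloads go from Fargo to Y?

20

Solving gives:
  Waco->W: 100 × £11 = £1100
  Kent->W: 25 × £9 = £225
  Kent->X: 5 × £6 = £30
  Fargo->X: 10 × £2 = £20
  Fargo->Y: 20 × £4 = £80
Total cost = £1455.
So Fargo→Y carries 20 truckloads.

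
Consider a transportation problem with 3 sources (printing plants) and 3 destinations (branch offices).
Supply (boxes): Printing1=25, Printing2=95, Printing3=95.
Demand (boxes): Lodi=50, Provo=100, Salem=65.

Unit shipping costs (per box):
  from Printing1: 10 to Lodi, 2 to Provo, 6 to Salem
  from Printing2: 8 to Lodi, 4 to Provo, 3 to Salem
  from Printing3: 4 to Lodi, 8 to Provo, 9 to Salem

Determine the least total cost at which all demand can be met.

925

A cheapest plan:
  Printing1->Provo: 25 × 2 = 50
  Printing2->Provo: 30 × 4 = 120
  Printing2->Salem: 65 × 3 = 195
  Printing3->Lodi: 50 × 4 = 200
  Printing3->Provo: 45 × 8 = 360
Total = 50 + 120 + 195 + 200 + 360 = 925.
(Supply check: Printing1 ships 25; Printing2 ships 95; Printing3 ships 95.)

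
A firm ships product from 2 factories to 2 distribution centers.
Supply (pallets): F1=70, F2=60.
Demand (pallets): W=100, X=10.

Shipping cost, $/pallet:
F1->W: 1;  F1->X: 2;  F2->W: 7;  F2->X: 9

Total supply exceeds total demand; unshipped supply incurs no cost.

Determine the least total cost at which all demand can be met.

One minimum-cost allocation:
  F1 to W: 60 × $1 = $60
  F1 to X: 10 × $2 = $20
  F2 to W: 40 × $7 = $280
Total = 60 + 20 + 280 = $360.
(Supply check: F1 ships 70; F2 ships 40.)

360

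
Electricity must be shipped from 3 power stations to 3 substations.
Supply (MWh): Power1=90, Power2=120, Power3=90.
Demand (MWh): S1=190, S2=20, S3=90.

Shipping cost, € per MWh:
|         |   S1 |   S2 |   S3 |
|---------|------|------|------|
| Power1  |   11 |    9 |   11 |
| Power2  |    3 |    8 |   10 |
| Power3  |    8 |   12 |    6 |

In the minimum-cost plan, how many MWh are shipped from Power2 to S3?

Solving gives:
  Power1–S1: 70 MWh
  Power1–S2: 20 MWh
  Power2–S1: 120 MWh
  Power3–S3: 90 MWh
Total cost = €1850.
The route Power2→S3 is not used.

0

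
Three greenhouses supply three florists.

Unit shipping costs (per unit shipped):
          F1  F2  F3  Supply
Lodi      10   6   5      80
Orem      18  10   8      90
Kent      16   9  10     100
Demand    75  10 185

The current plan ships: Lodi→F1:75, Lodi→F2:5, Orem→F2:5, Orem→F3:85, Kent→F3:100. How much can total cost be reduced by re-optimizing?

25

Current plan cost = 75·10 + 5·6 + 5·10 + 85·8 + 100·10 = 2510.
Optimal plan:
  Lodi–F1: 75 × 10 = 750
  Lodi–F3: 5 × 5 = 25
  Orem–F3: 90 × 8 = 720
  Kent–F2: 10 × 9 = 90
  Kent–F3: 90 × 10 = 900
Optimal cost = 2485.
Saving = 2510 − 2485 = 25.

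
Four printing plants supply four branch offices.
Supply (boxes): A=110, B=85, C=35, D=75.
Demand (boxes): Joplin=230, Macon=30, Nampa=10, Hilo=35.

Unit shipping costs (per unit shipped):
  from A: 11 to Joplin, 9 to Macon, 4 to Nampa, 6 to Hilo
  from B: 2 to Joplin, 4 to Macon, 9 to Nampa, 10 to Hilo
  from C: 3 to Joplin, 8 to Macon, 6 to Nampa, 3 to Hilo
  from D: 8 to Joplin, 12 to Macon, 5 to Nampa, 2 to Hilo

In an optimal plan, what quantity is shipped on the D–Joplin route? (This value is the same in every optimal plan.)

Optimal shipments:
  A->Joplin: 70 × 11 = 770
  A->Macon: 30 × 9 = 270
  A->Nampa: 10 × 4 = 40
  B->Joplin: 85 × 2 = 170
  C->Joplin: 35 × 3 = 105
  D->Joplin: 40 × 8 = 320
  D->Hilo: 35 × 2 = 70
Total cost = 1745.
So D→Joplin carries 40 boxes.

40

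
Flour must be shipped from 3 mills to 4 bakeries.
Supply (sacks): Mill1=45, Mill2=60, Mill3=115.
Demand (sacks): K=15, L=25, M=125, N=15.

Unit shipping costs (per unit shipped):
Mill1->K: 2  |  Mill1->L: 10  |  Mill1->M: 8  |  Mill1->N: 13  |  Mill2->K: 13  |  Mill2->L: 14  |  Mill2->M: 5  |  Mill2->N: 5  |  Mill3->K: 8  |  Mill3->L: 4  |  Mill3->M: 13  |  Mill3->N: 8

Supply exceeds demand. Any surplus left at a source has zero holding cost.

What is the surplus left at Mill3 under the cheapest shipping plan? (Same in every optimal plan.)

40

Minimum-cost shipments:
  Mill1→K: 15 × 2 = 30
  Mill1→M: 30 × 8 = 240
  Mill2→M: 60 × 5 = 300
  Mill3→L: 25 × 4 = 100
  Mill3→M: 35 × 13 = 455
  Mill3→N: 15 × 8 = 120
Total cost = 1245.
Mill3 ships 75 of its 115, leaving 40.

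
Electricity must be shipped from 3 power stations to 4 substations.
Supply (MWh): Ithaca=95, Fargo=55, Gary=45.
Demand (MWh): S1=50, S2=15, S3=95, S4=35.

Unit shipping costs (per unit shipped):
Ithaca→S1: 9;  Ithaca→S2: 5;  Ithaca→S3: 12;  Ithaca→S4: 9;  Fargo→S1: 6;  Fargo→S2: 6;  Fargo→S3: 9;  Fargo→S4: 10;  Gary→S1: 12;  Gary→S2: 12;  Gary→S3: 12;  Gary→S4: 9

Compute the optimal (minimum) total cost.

Optimal allocation:
  Ithaca->S2: 15 × 5 = 75
  Ithaca->S3: 45 × 12 = 540
  Ithaca->S4: 35 × 9 = 315
  Fargo->S1: 50 × 6 = 300
  Fargo->S3: 5 × 9 = 45
  Gary->S3: 45 × 12 = 540
Total = 75 + 540 + 315 + 300 + 45 + 540 = 1815.

1815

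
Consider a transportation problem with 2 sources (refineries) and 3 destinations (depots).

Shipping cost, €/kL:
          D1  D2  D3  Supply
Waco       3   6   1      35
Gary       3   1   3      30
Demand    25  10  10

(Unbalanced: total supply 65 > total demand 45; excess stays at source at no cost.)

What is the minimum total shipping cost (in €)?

Optimal allocation:
  Waco to D1: 25 × €3 = €75
  Waco to D3: 10 × €1 = €10
  Gary to D2: 10 × €1 = €10
Total = 75 + 10 + 10 = €95.
(Supply check: Waco ships 35; Gary ships 10.)

95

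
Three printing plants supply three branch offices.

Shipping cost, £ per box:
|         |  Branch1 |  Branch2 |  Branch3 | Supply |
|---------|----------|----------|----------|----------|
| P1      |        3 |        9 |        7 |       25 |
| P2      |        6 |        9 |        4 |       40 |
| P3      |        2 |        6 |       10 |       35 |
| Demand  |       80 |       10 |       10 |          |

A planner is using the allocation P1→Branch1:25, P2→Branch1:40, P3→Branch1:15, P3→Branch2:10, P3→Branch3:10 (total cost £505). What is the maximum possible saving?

110

Current plan cost = 25·3 + 40·6 + 15·2 + 10·6 + 10·10 = £505.
Optimal plan:
  P1→Branch1: 25 × £3 = £75
  P2→Branch1: 20 × £6 = £120
  P2→Branch2: 10 × £9 = £90
  P2→Branch3: 10 × £4 = £40
  P3→Branch1: 35 × £2 = £70
Optimal cost = £395.
Saving = 505 − 395 = £110.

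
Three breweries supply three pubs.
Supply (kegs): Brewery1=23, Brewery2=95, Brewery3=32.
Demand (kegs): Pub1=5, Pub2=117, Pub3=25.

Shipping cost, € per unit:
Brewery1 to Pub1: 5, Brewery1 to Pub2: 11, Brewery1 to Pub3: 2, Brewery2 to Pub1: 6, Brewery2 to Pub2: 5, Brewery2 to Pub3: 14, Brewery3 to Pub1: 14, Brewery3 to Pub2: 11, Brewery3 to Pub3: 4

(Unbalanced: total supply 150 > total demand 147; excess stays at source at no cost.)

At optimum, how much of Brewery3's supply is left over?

An optimal plan:
  Brewery1→Pub1: 5 kegs
  Brewery1→Pub3: 18 kegs
  Brewery2→Pub2: 95 kegs
  Brewery3→Pub2: 22 kegs
  Brewery3→Pub3: 7 kegs
Total cost = €806.
Brewery3 ships 29 of its 32, leaving 3.

3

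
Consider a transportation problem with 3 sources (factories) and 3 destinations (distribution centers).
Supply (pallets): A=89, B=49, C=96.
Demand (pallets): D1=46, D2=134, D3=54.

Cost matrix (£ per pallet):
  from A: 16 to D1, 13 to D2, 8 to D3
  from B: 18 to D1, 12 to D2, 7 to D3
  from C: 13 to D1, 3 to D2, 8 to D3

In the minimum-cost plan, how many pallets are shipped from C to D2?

Solving gives:
  A->D1: 46 pallets
  A->D2: 38 pallets
  A->D3: 5 pallets
  B->D3: 49 pallets
  C->D2: 96 pallets
Total cost = £1901.
So C→D2 carries 96 pallets.

96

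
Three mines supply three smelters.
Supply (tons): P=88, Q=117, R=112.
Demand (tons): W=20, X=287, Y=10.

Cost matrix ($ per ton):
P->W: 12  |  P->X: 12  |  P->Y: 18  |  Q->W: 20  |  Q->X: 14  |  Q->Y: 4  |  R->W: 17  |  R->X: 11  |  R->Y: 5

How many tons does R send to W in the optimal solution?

The minimum-cost plan:
  P→W: 20 × $12 = $240
  P→X: 68 × $12 = $816
  Q→X: 107 × $14 = $1498
  Q→Y: 10 × $4 = $40
  R→X: 112 × $11 = $1232
Total cost = $3826.
The route R→W is not used.

0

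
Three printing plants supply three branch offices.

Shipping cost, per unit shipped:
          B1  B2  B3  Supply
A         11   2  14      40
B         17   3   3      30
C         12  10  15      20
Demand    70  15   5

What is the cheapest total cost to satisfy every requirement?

910

An optimal shipping plan:
  A->B1: 40 × 11 = 440
  B->B1: 10 × 17 = 170
  B->B2: 15 × 3 = 45
  B->B3: 5 × 3 = 15
  C->B1: 20 × 12 = 240
Total = 440 + 170 + 45 + 15 + 240 = 910.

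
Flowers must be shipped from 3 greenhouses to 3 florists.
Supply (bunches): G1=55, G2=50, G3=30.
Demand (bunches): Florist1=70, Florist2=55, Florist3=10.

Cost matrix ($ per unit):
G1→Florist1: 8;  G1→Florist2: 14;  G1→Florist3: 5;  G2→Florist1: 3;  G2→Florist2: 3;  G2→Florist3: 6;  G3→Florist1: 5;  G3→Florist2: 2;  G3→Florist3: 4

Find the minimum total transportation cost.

620

Optimal allocation:
  G1 to Florist1: 45 × $8 = $360
  G1 to Florist3: 10 × $5 = $50
  G2 to Florist1: 25 × $3 = $75
  G2 to Florist2: 25 × $3 = $75
  G3 to Florist2: 30 × $2 = $60
Total = 360 + 50 + 75 + 75 + 60 = $620.
(Supply check: G1 ships 55; G2 ships 50; G3 ships 30.)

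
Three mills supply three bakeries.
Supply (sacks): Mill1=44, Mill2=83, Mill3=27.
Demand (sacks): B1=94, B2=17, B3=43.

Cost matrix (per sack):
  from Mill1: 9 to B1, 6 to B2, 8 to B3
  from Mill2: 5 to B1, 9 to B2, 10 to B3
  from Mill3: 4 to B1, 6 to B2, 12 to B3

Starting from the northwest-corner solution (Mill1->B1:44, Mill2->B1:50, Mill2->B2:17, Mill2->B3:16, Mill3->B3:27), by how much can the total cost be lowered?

378

Current plan cost = 44·9 + 50·5 + 17·9 + 16·10 + 27·12 = 1283.
Optimal plan:
  Mill1–B2: 1 × 6 = 6
  Mill1–B3: 43 × 8 = 344
  Mill2–B1: 83 × 5 = 415
  Mill3–B1: 11 × 4 = 44
  Mill3–B2: 16 × 6 = 96
Optimal cost = 905.
Saving = 1283 − 905 = 378.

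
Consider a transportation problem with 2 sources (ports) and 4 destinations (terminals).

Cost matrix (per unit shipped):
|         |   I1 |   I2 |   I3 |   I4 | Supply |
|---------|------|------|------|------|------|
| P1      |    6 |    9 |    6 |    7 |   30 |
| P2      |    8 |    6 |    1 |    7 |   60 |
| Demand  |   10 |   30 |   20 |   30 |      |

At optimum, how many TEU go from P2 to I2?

30

Solving gives:
  P1–I1: 10 × 6 = 60
  P1–I4: 20 × 7 = 140
  P2–I2: 30 × 6 = 180
  P2–I3: 20 × 1 = 20
  P2–I4: 10 × 7 = 70
Total cost = 470.
So P2→I2 carries 30 TEU.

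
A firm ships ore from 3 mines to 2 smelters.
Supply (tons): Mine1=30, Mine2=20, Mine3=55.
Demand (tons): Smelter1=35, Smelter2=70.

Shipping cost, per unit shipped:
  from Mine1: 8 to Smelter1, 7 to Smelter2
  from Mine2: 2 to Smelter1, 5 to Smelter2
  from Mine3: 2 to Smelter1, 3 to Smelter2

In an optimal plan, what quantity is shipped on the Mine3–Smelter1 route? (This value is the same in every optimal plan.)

The minimum-cost plan:
  Mine1–Smelter2: 30 × 7 = 210
  Mine2–Smelter1: 20 × 2 = 40
  Mine3–Smelter1: 15 × 2 = 30
  Mine3–Smelter2: 40 × 3 = 120
Total cost = 400.
So Mine3→Smelter1 carries 15 tons.

15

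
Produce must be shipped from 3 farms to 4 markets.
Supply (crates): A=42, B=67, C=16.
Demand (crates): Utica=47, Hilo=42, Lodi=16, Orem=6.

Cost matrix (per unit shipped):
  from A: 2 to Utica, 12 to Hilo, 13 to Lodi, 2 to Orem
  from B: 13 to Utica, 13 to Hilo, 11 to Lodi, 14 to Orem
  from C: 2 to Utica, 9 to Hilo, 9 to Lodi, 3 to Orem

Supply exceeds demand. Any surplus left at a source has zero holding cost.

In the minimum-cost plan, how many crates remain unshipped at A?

0

An optimal plan:
  A to Utica: 36 × 2 = 72
  A to Orem: 6 × 2 = 12
  B to Hilo: 37 × 13 = 481
  B to Lodi: 16 × 11 = 176
  C to Utica: 11 × 2 = 22
  C to Hilo: 5 × 9 = 45
Total cost = 808.
A ships 42 of its 42, leaving 0.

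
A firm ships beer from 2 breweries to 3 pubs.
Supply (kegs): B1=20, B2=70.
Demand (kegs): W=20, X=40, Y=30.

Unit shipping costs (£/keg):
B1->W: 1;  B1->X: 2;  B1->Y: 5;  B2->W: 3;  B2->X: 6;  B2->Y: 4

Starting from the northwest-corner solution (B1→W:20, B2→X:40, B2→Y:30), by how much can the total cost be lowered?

Current plan cost = 20·1 + 40·6 + 30·4 = £380.
Optimal plan:
  B1–X: 20 × £2 = £40
  B2–W: 20 × £3 = £60
  B2–X: 20 × £6 = £120
  B2–Y: 30 × £4 = £120
Optimal cost = £340.
Saving = 380 − 340 = £40.

40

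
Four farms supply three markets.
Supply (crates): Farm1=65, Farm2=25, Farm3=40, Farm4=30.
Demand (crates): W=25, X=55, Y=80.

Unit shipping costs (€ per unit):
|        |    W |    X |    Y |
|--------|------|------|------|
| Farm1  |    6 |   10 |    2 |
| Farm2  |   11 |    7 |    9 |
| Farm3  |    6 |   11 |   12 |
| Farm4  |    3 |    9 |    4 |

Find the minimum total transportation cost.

Optimal allocation:
  Farm1→Y: 65 crates
  Farm2→X: 25 crates
  Farm3→W: 10 crates
  Farm3→X: 30 crates
  Farm4→W: 15 crates
  Farm4→Y: 15 crates
Total cost = €800.

800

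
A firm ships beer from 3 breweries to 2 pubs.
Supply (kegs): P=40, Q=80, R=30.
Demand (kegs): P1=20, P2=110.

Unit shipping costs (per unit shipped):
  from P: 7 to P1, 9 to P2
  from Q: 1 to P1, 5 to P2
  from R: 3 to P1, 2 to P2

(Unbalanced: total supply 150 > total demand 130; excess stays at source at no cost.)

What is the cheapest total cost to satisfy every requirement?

560

One minimum-cost allocation:
  P–P2: 20 × 9 = 180
  Q–P1: 20 × 1 = 20
  Q–P2: 60 × 5 = 300
  R–P2: 30 × 2 = 60
Total = 180 + 20 + 300 + 60 = 560.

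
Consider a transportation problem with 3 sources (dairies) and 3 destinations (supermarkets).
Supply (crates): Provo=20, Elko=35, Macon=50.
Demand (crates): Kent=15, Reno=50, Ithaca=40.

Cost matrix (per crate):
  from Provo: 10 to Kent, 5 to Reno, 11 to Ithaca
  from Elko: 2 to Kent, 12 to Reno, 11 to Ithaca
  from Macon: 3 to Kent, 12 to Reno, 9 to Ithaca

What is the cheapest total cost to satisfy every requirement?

An optimal shipping plan:
  Provo→Reno: 20 × 5 = 100
  Elko→Kent: 15 × 2 = 30
  Elko→Reno: 20 × 12 = 240
  Macon→Reno: 10 × 12 = 120
  Macon→Ithaca: 40 × 9 = 360
Total = 100 + 30 + 240 + 120 + 360 = 850.

850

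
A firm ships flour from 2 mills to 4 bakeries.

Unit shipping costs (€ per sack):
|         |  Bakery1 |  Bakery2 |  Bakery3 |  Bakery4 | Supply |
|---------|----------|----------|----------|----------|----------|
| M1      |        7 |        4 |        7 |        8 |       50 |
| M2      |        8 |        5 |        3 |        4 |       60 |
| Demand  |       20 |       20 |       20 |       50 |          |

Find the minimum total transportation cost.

A cheapest plan:
  M1->Bakery1: 20 × €7 = €140
  M1->Bakery2: 20 × €4 = €80
  M1->Bakery3: 10 × €7 = €70
  M2->Bakery3: 10 × €3 = €30
  M2->Bakery4: 50 × €4 = €200
Total = 140 + 80 + 70 + 30 + 200 = €520.

520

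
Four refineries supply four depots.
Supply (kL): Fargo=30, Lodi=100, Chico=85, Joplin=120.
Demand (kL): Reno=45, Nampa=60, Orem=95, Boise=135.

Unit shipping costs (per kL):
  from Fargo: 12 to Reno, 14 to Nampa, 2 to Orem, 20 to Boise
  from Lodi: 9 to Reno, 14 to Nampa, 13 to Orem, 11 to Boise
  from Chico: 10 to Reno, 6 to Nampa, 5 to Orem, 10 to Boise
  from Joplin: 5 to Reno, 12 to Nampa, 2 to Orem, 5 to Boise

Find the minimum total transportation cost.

Optimal allocation:
  Fargo–Orem: 30 kL
  Lodi–Reno: 45 kL
  Lodi–Boise: 55 kL
  Chico–Nampa: 60 kL
  Chico–Orem: 25 kL
  Joplin–Orem: 40 kL
  Joplin–Boise: 80 kL
Total cost = 2035.
(Supply check: Fargo ships 30; Lodi ships 100; Chico ships 85; Joplin ships 120.)

2035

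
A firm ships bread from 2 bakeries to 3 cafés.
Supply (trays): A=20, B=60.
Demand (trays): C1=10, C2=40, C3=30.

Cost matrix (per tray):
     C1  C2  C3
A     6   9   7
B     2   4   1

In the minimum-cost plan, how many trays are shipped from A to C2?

10

Solving gives:
  A->C1: 10 × 6 = 60
  A->C2: 10 × 9 = 90
  B->C2: 30 × 4 = 120
  B->C3: 30 × 1 = 30
Total cost = 300.
So A→C2 carries 10 trays.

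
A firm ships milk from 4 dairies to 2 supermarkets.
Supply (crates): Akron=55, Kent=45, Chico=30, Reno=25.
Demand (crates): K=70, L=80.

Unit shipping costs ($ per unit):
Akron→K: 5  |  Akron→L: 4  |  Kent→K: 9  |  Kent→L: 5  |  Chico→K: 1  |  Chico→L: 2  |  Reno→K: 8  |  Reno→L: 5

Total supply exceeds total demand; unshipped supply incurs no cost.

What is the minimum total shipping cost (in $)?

615

Optimal allocation:
  Akron->K: 40 × $5 = $200
  Akron->L: 15 × $4 = $60
  Kent->L: 45 × $5 = $225
  Chico->K: 30 × $1 = $30
  Reno->L: 20 × $5 = $100
Total = 200 + 60 + 225 + 30 + 100 = $615.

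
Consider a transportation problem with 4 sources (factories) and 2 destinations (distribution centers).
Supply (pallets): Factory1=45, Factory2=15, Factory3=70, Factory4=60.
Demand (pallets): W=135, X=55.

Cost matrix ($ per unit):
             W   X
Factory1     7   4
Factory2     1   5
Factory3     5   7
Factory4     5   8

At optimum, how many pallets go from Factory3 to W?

60

Optimal shipments:
  Factory1–X: 45 pallets
  Factory2–W: 15 pallets
  Factory3–W: 60 pallets
  Factory3–X: 10 pallets
  Factory4–W: 60 pallets
Total cost = $865.
So Factory3→W carries 60 pallets.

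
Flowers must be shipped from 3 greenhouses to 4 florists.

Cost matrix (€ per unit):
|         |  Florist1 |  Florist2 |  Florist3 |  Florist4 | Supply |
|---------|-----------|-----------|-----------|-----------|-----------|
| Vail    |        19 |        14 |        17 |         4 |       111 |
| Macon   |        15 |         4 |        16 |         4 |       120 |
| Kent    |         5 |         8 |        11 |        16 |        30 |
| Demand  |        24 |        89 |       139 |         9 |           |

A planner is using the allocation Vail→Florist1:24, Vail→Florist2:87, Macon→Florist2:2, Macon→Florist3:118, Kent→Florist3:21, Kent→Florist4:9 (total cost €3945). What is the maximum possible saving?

1137

Current plan cost = 24·19 + 87·14 + 2·4 + 118·16 + 21·11 + 9·16 = €3945.
Optimal plan:
  Vail to Florist3: 102 × €17 = €1734
  Vail to Florist4: 9 × €4 = €36
  Macon to Florist2: 89 × €4 = €356
  Macon to Florist3: 31 × €16 = €496
  Kent to Florist1: 24 × €5 = €120
  Kent to Florist3: 6 × €11 = €66
Optimal cost = €2808.
Saving = 3945 − 2808 = €1137.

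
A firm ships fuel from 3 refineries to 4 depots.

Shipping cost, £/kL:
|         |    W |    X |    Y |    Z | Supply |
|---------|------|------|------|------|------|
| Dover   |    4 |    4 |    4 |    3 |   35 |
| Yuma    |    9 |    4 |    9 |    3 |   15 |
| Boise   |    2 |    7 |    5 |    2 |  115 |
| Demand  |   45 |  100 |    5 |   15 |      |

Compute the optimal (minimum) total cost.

Optimal allocation:
  Dover–X: 35 kL
  Yuma–X: 15 kL
  Boise–W: 45 kL
  Boise–X: 50 kL
  Boise–Y: 5 kL
  Boise–Z: 15 kL
Total cost = £695.

695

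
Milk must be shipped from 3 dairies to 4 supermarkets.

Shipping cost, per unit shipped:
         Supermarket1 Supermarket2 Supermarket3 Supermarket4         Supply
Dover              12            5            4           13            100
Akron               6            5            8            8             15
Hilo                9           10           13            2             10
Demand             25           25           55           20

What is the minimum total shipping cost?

Optimal allocation:
  Dover–Supermarket1: 10 × 12 = 120
  Dover–Supermarket2: 25 × 5 = 125
  Dover–Supermarket3: 55 × 4 = 220
  Dover–Supermarket4: 10 × 13 = 130
  Akron–Supermarket1: 15 × 6 = 90
  Hilo–Supermarket4: 10 × 2 = 20
Total = 120 + 125 + 220 + 130 + 90 + 20 = 705.

705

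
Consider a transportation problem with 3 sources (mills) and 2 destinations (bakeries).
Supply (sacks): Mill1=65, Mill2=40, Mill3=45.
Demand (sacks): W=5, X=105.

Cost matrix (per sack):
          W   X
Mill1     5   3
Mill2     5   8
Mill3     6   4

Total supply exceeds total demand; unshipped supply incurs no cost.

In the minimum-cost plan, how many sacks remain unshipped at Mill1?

Minimum-cost shipments:
  Mill1→X: 65 × 3 = 195
  Mill2→W: 5 × 5 = 25
  Mill3→X: 40 × 4 = 160
Total cost = 380.
Mill1 ships 65 of its 65, leaving 0.

0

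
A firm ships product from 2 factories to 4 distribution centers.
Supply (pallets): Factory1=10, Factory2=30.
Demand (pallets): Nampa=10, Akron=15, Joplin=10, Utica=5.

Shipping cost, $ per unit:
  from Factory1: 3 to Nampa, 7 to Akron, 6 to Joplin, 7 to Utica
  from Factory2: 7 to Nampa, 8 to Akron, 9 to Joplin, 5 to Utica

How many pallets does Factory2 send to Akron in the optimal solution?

15

Optimal shipments:
  Factory1 to Nampa: 10 × $3 = $30
  Factory2 to Akron: 15 × $8 = $120
  Factory2 to Joplin: 10 × $9 = $90
  Factory2 to Utica: 5 × $5 = $25
Total cost = $265.
So Factory2→Akron carries 15 pallets.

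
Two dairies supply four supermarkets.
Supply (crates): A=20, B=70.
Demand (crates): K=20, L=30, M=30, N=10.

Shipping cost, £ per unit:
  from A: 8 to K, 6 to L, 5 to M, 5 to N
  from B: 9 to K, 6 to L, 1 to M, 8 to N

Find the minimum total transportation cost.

430

A cheapest plan:
  A to K: 10 × £8 = £80
  A to N: 10 × £5 = £50
  B to K: 10 × £9 = £90
  B to L: 30 × £6 = £180
  B to M: 30 × £1 = £30
Total = 80 + 50 + 90 + 180 + 30 = £430.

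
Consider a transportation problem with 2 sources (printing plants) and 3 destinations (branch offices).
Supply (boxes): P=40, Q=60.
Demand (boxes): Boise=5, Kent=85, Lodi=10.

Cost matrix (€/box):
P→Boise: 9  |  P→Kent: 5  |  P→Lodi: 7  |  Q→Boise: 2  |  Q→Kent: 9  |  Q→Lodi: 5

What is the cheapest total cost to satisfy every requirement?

665

A cheapest plan:
  P–Kent: 40 × €5 = €200
  Q–Boise: 5 × €2 = €10
  Q–Kent: 45 × €9 = €405
  Q–Lodi: 10 × €5 = €50
Total = 200 + 10 + 405 + 50 = €665.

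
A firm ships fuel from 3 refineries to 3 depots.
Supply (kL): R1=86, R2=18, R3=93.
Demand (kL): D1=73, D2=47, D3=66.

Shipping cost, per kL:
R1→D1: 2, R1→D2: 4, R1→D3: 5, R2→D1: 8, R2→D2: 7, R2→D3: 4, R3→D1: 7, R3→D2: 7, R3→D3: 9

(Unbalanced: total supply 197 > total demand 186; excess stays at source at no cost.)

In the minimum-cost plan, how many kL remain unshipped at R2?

0

Minimum-cost shipments:
  R1–D1: 73 × 2 = 146
  R1–D3: 13 × 5 = 65
  R2–D3: 18 × 4 = 72
  R3–D2: 47 × 7 = 329
  R3–D3: 35 × 9 = 315
Total cost = 927.
R2 ships 18 of its 18, leaving 0.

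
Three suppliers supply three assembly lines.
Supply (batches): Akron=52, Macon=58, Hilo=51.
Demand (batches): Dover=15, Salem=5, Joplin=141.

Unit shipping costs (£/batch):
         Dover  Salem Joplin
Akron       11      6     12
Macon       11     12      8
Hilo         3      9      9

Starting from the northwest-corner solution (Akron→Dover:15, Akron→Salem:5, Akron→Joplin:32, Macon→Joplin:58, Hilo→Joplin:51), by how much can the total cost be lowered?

Current plan cost = 15·11 + 5·6 + 32·12 + 58·8 + 51·9 = £1502.
Optimal plan:
  Akron->Salem: 5 × £6 = £30
  Akron->Joplin: 47 × £12 = £564
  Macon->Joplin: 58 × £8 = £464
  Hilo->Dover: 15 × £3 = £45
  Hilo->Joplin: 36 × £9 = £324
Optimal cost = £1427.
Saving = 1502 − 1427 = £75.

75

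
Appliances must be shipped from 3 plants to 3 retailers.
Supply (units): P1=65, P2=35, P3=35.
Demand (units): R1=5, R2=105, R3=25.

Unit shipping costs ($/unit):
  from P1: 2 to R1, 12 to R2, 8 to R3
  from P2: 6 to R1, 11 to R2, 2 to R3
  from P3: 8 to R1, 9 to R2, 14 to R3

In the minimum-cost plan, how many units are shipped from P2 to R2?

Solving gives:
  P1→R1: 5 units
  P1→R2: 60 units
  P2→R2: 10 units
  P2→R3: 25 units
  P3→R2: 35 units
Total cost = $1205.
So P2→R2 carries 10 units.

10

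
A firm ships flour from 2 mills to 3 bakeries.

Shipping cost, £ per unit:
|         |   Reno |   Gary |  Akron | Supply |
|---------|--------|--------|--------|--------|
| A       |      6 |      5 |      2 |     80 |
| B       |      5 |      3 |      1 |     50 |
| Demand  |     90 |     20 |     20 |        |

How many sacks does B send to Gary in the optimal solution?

Solving gives:
  A->Reno: 60 × £6 = £360
  A->Akron: 20 × £2 = £40
  B->Reno: 30 × £5 = £150
  B->Gary: 20 × £3 = £60
Total cost = £610.
So B→Gary carries 20 sacks.

20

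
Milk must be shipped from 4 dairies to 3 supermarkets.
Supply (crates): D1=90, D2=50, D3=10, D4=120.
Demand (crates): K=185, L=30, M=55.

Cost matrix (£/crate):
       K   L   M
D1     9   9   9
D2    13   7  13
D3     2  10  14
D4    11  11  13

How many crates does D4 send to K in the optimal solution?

120

Solving gives:
  D1→K: 35 × £9 = £315
  D1→M: 55 × £9 = £495
  D2→K: 20 × £13 = £260
  D2→L: 30 × £7 = £210
  D3→K: 10 × £2 = £20
  D4→K: 120 × £11 = £1320
Total cost = £2620.
So D4→K carries 120 crates.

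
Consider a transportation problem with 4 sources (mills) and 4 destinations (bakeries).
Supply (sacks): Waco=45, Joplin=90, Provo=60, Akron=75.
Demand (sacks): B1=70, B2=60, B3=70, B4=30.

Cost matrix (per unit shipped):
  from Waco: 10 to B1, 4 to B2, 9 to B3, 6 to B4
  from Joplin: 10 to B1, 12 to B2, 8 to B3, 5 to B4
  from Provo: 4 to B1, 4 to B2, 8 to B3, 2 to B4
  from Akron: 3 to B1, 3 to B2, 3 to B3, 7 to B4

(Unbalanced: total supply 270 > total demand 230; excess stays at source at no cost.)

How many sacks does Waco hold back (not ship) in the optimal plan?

Minimum-cost shipments:
  Waco->B2: 45 × 4 = 180
  Joplin->B3: 20 × 8 = 160
  Joplin->B4: 30 × 5 = 150
  Provo->B1: 45 × 4 = 180
  Provo->B2: 15 × 4 = 60
  Akron->B1: 25 × 3 = 75
  Akron->B3: 50 × 3 = 150
Total cost = 955.
Waco ships 45 of its 45, leaving 0.

0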